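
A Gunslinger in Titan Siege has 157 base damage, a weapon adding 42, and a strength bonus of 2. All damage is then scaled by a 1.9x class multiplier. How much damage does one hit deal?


Sum base + weapon + str = 157 + 42 + 2 = 201
Multiply by 1.9:
201 * 1.9 = 381.9

381.9 damage


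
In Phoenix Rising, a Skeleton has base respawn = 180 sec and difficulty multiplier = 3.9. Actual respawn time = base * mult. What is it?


Respawn time = base * multiplier
= 180 * 3.9
= 702.0 seconds

702.0 seconds


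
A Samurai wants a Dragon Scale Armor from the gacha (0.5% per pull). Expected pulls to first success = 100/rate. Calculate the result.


Expected pulls for a geometric distribution = 1/p = 100 / rate%
= 100 / 0.5
= 200.0

200.0 pulls


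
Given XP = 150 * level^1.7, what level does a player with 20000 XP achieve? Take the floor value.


XP = 150 * level^1.7, so level = (XP / 150)^(1/1.7)
= (20000 / 150)^(1/1.7)
= 133.3333^0.5882
= 17.7813
Floor: level = 17

level 17


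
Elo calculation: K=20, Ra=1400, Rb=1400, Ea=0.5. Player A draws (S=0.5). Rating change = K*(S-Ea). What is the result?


Elo update: delta = K * (S - Ea), where S = 0.5 (draws)
S - Ea = 0.5 - 0.5 = 0.0
Rating change = 20 * 0.0
= 0.00

0.00 rating points


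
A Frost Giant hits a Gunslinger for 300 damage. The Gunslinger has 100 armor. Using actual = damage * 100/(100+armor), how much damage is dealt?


actual = 300 * 100 / (100 + 100)
= 300 * 100 / 200
= 30000 / 200
= 150.00

150.00 damage


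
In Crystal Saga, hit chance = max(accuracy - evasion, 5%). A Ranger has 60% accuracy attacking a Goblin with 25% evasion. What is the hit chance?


accuracy - evasion = 60 - 25 = 35
Apply floor: max(35, 5) = 35
Hit chance = 35%

35%


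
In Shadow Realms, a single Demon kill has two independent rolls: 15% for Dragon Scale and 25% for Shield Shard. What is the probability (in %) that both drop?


For independent events, P(both) = P(A) * P(B)
= 15% * 25%
= 375 / 100 %
= 3.75%

3.75%


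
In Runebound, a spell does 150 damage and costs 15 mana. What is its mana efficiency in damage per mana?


Efficiency = damage / mana
= 150 / 15
= 10.00

10.00 dmg/mana


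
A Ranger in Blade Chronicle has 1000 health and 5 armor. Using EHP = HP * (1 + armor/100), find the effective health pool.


EHP = 1000 * (1 + 5/100)
= 1000 * (1 + 0.05)
= 1000 * 1.05
= 1050.0

1050.0 EHP


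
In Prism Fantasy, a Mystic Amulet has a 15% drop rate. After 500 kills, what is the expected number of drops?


Expected drops = kills * (drop_rate / 100)
= 500 * (15 / 100)
= 500 * 0.15
= 75.0

75.0 drops


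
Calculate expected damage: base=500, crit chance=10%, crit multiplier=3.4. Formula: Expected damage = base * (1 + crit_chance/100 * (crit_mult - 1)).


E[dmg] = base * (1 + crit_chance * (crit_mult - 1))
cc as decimal = 10/100 = 0.1
cm - 1 = 3.4 - 1 = 2.4
Bonus factor = 0.1 * 2.4 = 0.24
Total multiplier = 1 + 0.24 = 1.24
Expected damage = 500 * 1.24 = 620.00

620.00 damage


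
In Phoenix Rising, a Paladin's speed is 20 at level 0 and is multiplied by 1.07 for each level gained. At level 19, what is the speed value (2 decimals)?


value = base * growth^level
= 20 * 1.07^19
= 20 * 3.616528
= 72.33

72.33 speed


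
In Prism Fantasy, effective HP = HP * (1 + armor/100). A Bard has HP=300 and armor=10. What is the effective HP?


EHP = 300 * (1 + 10/100)
= 300 * (1 + 0.1)
= 300 * 1.1
= 330.0

330.0 EHP


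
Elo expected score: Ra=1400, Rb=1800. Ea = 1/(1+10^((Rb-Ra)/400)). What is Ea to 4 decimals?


Elo expected score: Ea = 1/(1 + 10^((Rb-Ra)/400))
Rb - Ra = 1800 - 1400 = 400
(Rb-Ra)/400 = 400/400 = 1.0
10^1.0 = 10.0
Ea = 1/(1 + 10.0) = 1/11.0 = 0.0909

0.0909


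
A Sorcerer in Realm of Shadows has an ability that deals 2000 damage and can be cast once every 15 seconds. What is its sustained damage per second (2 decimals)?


DPS = damage / cooldown
= 2000 / 15
= 133.33

133.33 DPS


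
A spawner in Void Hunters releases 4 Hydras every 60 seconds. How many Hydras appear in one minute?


Spawns per minute = count * (60 / interval)
= 4 * (60 / 60)
= 4 * 1.0
= 4.0

4.0 per minute


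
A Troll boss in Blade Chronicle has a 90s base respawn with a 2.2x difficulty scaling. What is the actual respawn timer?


Respawn time = base * multiplier
= 90 * 2.2
= 198.0 seconds

198.0 seconds


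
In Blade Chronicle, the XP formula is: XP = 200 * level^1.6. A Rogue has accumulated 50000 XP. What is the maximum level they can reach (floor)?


XP = 200 * level^1.6, so level = (XP / 200)^(1/1.6)
= (50000 / 200)^(1/1.6)
= 250.0^0.625
= 31.5292
Floor: level = 31

level 31


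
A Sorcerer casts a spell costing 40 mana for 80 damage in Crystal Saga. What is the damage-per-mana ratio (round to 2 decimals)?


Efficiency = damage / mana
= 80 / 40
= 2.00

2.00 dmg/mana


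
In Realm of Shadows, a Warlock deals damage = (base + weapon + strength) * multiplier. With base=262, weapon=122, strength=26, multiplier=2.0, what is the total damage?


Sum base + weapon + str = 262 + 122 + 26 = 410
Multiply by 2.0:
410 * 2.0 = 820.0

820.0 damage


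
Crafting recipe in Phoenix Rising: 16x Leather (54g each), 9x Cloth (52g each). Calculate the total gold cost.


Cost breakdown:
  Leather: 16 * 54 = 864
  Cloth: 9 * 52 = 468
Total = 864 + 468 = 1332

1332 gold


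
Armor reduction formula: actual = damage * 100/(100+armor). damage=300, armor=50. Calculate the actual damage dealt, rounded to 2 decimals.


actual = 300 * 100 / (100 + 50)
= 300 * 100 / 150
= 30000 / 150
= 200.00

200.00 damage


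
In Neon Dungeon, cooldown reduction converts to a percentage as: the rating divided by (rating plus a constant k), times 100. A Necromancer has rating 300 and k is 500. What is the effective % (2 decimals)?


effective% = rating / (rating + k) * 100
= 300 / (300 + 500) * 100
= 300 / 800 * 100
= 0.375 * 100
= 37.50%

37.50%


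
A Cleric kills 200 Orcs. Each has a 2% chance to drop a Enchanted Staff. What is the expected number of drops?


Expected drops = kills * (drop_rate / 100)
= 200 * (2 / 100)
= 200 * 0.02
= 4.0

4.0 drops


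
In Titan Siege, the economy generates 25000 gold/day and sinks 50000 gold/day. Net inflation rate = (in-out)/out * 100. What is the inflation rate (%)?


Net gold = 25000 - 50000 = -25000
Inflation rate = net / sunk * 100 = -25000 / 50000 * 100
= -0.5 * 100
= -50.00%

-50.00%


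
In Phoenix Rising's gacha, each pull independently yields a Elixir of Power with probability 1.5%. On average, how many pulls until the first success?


Expected pulls for a geometric distribution = 1/p = 100 / rate%
= 100 / 1.5
= 66.67

66.67 pulls


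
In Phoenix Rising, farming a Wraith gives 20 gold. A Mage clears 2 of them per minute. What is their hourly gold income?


Gold per minute = 20 * 2 = 40
Gold per hour = 40 * 60 = 2400

2400 gold/hour


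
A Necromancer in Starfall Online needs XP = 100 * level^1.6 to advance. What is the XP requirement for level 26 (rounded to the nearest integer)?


XP = 100 * level^1.6
Substitute level = 26:
XP = 100 * 26^1.6
= 100 * 183.6358
= 18364

18364 XP


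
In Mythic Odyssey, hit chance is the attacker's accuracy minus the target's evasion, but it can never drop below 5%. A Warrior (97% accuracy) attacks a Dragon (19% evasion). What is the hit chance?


accuracy - evasion = 97 - 19 = 78
Apply floor: max(78, 5) = 78
Hit chance = 78%

78%


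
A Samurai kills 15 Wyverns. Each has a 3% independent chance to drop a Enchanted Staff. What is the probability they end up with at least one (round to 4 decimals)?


P(at least one) = 1 - P(none) = 1 - (1-p)^n
p = 3/100 = 0.03
1 - p = 0.97
(1 - p)^15 = 0.97^15 = 0.633251
P(at least one) = 1 - 0.633251 = 0.3667

0.3667


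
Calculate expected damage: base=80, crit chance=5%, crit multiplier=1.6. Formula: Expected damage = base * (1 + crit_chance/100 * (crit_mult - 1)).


E[dmg] = base * (1 + crit_chance * (crit_mult - 1))
cc as decimal = 5/100 = 0.05
cm - 1 = 1.6 - 1 = 0.6
Bonus factor = 0.05 * 0.6 = 0.03
Total multiplier = 1 + 0.03 = 1.03
Expected damage = 80 * 1.03 = 82.40

82.40 damage


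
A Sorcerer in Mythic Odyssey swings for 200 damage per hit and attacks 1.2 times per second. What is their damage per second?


DPS = damage * attack_speed
= 200 * 1.2
= 240.0

240.0 DPS


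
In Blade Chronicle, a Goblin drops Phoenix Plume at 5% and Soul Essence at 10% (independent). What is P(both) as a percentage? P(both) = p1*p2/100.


For independent events, P(both) = P(A) * P(B)
= 5% * 10%
= 50 / 100 %
= 0.5%

0.5%


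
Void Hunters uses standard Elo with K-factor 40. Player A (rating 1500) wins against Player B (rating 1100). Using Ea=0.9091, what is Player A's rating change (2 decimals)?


Elo update: delta = K * (S - Ea), where S = 1 (wins)
S - Ea = 1 - 0.9091 = 0.0909
Rating change = 40 * 0.0909
= 3.64

3.64 rating points


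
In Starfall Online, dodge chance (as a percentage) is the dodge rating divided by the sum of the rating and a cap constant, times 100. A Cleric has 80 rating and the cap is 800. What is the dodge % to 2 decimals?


dodge% = 80 / (80 + 800) * 100
= 80 / 880 * 100
= 0.090909 * 100
= 9.09%

9.09%


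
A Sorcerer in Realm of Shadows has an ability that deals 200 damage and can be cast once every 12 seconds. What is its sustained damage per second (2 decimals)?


DPS = damage / cooldown
= 200 / 12
= 16.67

16.67 DPS


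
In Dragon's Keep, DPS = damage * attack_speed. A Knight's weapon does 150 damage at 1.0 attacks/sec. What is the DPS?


DPS = damage * attack_speed
= 150 * 1.0
= 150.0

150.0 DPS


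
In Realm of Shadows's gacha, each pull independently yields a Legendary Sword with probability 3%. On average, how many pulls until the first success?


Expected pulls for a geometric distribution = 1/p = 100 / rate%
= 100 / 3
= 33.33

33.33 pulls


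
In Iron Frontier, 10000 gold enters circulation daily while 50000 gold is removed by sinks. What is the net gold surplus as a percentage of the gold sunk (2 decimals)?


Net gold = 10000 - 50000 = -40000
Inflation rate = net / sunk * 100 = -40000 / 50000 * 100
= -0.8 * 100
= -80.00%

-80.00%


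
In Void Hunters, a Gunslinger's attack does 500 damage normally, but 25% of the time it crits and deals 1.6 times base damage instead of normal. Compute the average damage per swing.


E[dmg] = base * (1 + crit_chance * (crit_mult - 1))
cc as decimal = 25/100 = 0.25
cm - 1 = 1.6 - 1 = 0.6
Bonus factor = 0.25 * 0.6 = 0.15
Total multiplier = 1 + 0.15 = 1.15
Expected damage = 500 * 1.15 = 575.00

575.00 damage


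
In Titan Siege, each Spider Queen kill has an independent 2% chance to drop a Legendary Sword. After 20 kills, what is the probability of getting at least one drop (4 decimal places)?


P(at least one) = 1 - P(none) = 1 - (1-p)^n
p = 2/100 = 0.02
1 - p = 0.98
(1 - p)^20 = 0.98^20 = 0.667608
P(at least one) = 1 - 0.667608 = 0.3324

0.3324


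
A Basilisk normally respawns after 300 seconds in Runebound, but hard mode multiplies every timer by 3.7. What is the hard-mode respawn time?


Respawn time = base * multiplier
= 300 * 3.7
= 1110.0 seconds

1110.0 seconds


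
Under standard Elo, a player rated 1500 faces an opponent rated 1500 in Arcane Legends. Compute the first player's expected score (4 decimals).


Elo expected score: Ea = 1/(1 + 10^((Rb-Ra)/400))
Rb - Ra = 1500 - 1500 = 0
(Rb-Ra)/400 = 0/400 = 0.0
10^0.0 = 1.0
Ea = 1/(1 + 1.0) = 1/2.0 = 0.5000

0.5000


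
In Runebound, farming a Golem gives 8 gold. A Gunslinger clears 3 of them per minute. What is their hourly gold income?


Gold per minute = 8 * 3 = 24
Gold per hour = 24 * 60 = 1440

1440 gold/hour


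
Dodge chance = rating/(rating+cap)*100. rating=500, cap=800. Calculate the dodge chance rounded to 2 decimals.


dodge% = 500 / (500 + 800) * 100
= 500 / 1300 * 100
= 0.384615 * 100
= 38.46%

38.46%


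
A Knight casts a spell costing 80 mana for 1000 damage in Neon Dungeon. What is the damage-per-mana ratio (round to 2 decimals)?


Efficiency = damage / mana
= 1000 / 80
= 12.50

12.50 dmg/mana


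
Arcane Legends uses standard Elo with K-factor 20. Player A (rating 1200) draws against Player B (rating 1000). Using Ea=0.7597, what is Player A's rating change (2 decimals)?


Elo update: delta = K * (S - Ea), where S = 0.5 (draws)
S - Ea = 0.5 - 0.7597 = -0.2597
Rating change = 20 * -0.2597
= -5.19

-5.19 rating points


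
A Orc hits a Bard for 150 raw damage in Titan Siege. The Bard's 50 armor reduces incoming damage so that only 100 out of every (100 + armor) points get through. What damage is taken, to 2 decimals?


actual = 150 * 100 / (100 + 50)
= 150 * 100 / 150
= 15000 / 150
= 100.00

100.00 damage


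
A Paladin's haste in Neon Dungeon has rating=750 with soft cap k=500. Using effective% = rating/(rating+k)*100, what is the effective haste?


effective% = rating / (rating + k) * 100
= 750 / (750 + 500) * 100
= 750 / 1250 * 100
= 0.6 * 100
= 60.00%

60.00%


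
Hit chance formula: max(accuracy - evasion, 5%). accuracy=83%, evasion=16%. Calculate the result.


accuracy - evasion = 83 - 16 = 67
Apply floor: max(67, 5) = 67
Hit chance = 67%

67%


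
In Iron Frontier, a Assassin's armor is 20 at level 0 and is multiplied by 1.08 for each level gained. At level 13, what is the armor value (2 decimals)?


value = base * growth^level
= 20 * 1.08^13
= 20 * 2.719624
= 54.39

54.39 armor


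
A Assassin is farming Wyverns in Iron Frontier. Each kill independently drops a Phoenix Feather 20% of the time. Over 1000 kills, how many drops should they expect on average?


Expected drops = kills * (drop_rate / 100)
= 1000 * (20 / 100)
= 1000 * 0.2
= 200.0

200.0 drops


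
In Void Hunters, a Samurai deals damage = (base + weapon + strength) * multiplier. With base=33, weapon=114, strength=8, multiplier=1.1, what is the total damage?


Sum base + weapon + str = 33 + 114 + 8 = 155
Multiply by 1.1:
155 * 1.1 = 170.5

170.5 damage


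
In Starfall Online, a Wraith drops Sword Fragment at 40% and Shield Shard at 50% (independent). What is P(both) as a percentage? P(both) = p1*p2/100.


For independent events, P(both) = P(A) * P(B)
= 40% * 50%
= 2000 / 100 %
= 20.0%

20.0%


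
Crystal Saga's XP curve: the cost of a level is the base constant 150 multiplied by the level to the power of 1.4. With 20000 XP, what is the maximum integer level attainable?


XP = 150 * level^1.4, so level = (XP / 150)^(1/1.4)
= (20000 / 150)^(1/1.4)
= 133.3333^0.7143
= 32.9468
Floor: level = 32

level 32


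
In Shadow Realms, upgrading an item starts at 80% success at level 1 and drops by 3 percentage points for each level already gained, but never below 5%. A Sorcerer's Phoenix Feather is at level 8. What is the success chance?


raw_rate = 80 - 3 * (8 - 1)
= 80 - 3 * 7
= 80 - 21
= 59
Apply floor: max(59, 5) = 59%

59%


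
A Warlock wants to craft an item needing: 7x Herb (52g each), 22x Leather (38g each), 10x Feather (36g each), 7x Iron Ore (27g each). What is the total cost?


Cost breakdown:
  Herb: 7 * 52 = 364
  Leather: 22 * 38 = 836
  Feather: 10 * 36 = 360
  Iron Ore: 7 * 27 = 189
Total = 364 + 836 + 360 + 189 = 1749

1749 gold


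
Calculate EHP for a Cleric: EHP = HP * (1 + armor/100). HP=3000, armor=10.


EHP = 3000 * (1 + 10/100)
= 3000 * (1 + 0.1)
= 3000 * 1.1
= 3300.0

3300.0 EHP


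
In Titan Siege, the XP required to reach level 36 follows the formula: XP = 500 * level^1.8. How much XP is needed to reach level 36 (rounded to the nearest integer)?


XP = 500 * level^1.8
Substitute level = 36:
XP = 500 * 36^1.8
= 500 * 632.9137
= 316457

316457 XP


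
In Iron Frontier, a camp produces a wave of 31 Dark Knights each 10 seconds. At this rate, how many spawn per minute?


Spawns per minute = count * (60 / interval)
= 31 * (60 / 10)
= 31 * 6.0
= 186.0

186.0 per minute


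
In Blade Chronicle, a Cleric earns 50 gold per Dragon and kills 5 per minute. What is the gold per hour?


Gold per minute = 50 * 5 = 250
Gold per hour = 250 * 60 = 15000

15000 gold/hour


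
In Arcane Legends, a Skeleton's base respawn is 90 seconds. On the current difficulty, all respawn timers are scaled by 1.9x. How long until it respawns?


Respawn time = base * multiplier
= 90 * 1.9
= 171.0 seconds

171.0 seconds


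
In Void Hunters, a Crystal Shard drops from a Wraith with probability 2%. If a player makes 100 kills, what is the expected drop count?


Expected drops = kills * (drop_rate / 100)
= 100 * (2 / 100)
= 100 * 0.02
= 2.0

2.0 drops


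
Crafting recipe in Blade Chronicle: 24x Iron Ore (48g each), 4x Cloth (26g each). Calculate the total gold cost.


Cost breakdown:
  Iron Ore: 24 * 48 = 1152
  Cloth: 4 * 26 = 104
Total = 1152 + 104 = 1256

1256 gold


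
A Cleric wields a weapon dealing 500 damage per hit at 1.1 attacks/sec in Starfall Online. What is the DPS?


DPS = damage * attack_speed
= 500 * 1.1
= 550.0

550.0 DPS


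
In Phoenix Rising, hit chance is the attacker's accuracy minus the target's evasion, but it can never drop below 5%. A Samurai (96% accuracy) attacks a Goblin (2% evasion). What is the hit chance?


accuracy - evasion = 96 - 2 = 94
Apply floor: max(94, 5) = 94
Hit chance = 94%

94%


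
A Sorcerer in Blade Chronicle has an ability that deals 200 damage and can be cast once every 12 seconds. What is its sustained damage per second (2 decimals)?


DPS = damage / cooldown
= 200 / 12
= 16.67

16.67 DPS


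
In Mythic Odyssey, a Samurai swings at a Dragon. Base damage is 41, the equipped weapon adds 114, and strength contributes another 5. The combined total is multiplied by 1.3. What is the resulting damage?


Sum base + weapon + str = 41 + 114 + 5 = 160
Multiply by 1.3:
160 * 1.3 = 208.0

208.0 damage


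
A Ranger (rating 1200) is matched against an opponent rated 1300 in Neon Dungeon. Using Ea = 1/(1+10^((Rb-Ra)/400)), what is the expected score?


Elo expected score: Ea = 1/(1 + 10^((Rb-Ra)/400))
Rb - Ra = 1300 - 1200 = 100
(Rb-Ra)/400 = 100/400 = 0.25
10^0.25 = 1.778279
Ea = 1/(1 + 1.778279) = 1/2.778279 = 0.3599

0.3599


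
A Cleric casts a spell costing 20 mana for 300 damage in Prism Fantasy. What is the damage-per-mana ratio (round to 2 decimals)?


Efficiency = damage / mana
= 300 / 20
= 15.00

15.00 dmg/mana


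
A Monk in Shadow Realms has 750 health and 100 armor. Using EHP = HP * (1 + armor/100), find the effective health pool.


EHP = 750 * (1 + 100/100)
= 750 * (1 + 1.0)
= 750 * 2.0
= 1500.0

1500.0 EHP


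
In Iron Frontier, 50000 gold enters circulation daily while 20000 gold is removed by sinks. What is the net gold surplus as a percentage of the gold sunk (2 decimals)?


Net gold = 50000 - 20000 = 30000
Inflation rate = net / sunk * 100 = 30000 / 20000 * 100
= 1.5 * 100
= 150.00%

150.00%


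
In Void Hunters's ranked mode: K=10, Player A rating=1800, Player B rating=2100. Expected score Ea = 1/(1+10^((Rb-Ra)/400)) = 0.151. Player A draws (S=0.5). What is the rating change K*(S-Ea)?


Elo update: delta = K * (S - Ea), where S = 0.5 (draws)
S - Ea = 0.5 - 0.151 = 0.349
Rating change = 10 * 0.349
= 3.49

3.49 rating points


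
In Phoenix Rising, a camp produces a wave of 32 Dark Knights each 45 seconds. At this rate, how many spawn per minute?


Spawns per minute = count * (60 / interval)
= 32 * (60 / 45)
= 32 * 1.3333
= 42.67

42.67 per minute


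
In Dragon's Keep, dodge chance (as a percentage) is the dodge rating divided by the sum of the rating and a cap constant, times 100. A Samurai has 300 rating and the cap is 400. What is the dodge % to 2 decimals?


dodge% = 300 / (300 + 400) * 100
= 300 / 700 * 100
= 0.428571 * 100
= 42.86%

42.86%


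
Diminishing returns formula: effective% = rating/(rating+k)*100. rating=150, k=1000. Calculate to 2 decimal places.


effective% = rating / (rating + k) * 100
= 150 / (150 + 1000) * 100
= 150 / 1150 * 100
= 0.130435 * 100
= 13.04%

13.04%


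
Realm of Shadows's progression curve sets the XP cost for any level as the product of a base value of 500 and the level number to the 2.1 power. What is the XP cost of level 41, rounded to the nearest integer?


XP = 500 * level^2.1
Substitute level = 41:
XP = 500 * 41^2.1
= 500 * 2436.9471
= 1218474

1218474 XP


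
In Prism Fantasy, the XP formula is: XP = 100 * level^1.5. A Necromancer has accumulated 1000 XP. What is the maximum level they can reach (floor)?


XP = 100 * level^1.5, so level = (XP / 100)^(1/1.5)
= (1000 / 100)^(1/1.5)
= 10.0^0.6667
= 4.6416
Floor: level = 4

level 4


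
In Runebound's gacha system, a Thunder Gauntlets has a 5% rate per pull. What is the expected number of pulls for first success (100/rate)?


Expected pulls for a geometric distribution = 1/p = 100 / rate%
= 100 / 5
= 20.0

20.0 pulls


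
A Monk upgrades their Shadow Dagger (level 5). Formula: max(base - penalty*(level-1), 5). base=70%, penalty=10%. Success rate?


raw_rate = 70 - 10 * (5 - 1)
= 70 - 10 * 4
= 70 - 40
= 30
Apply floor: max(30, 5) = 30%

30%


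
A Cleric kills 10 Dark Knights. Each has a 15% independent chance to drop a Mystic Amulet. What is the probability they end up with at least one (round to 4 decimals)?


P(at least one) = 1 - P(none) = 1 - (1-p)^n
p = 15/100 = 0.15
1 - p = 0.85
(1 - p)^10 = 0.85^10 = 0.196874
P(at least one) = 1 - 0.196874 = 0.8031

0.8031


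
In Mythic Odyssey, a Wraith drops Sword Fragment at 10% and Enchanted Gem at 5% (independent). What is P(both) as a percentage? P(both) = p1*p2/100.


For independent events, P(both) = P(A) * P(B)
= 10% * 5%
= 50 / 100 %
= 0.5%

0.5%


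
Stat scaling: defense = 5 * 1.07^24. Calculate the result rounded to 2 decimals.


value = base * growth^level
= 5 * 1.07^24
= 5 * 5.072367
= 25.36

25.36 defense


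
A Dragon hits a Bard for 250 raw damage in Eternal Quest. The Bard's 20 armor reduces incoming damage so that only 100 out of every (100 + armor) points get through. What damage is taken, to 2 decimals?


actual = 250 * 100 / (100 + 20)
= 250 * 100 / 120
= 25000 / 120
= 208.33

208.33 damage


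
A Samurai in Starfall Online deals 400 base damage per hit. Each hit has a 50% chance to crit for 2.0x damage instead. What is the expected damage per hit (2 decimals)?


E[dmg] = base * (1 + crit_chance * (crit_mult - 1))
cc as decimal = 50/100 = 0.5
cm - 1 = 2.0 - 1 = 1.0
Bonus factor = 0.5 * 1.0 = 0.5
Total multiplier = 1 + 0.5 = 1.5
Expected damage = 400 * 1.5 = 600.00

600.00 damage


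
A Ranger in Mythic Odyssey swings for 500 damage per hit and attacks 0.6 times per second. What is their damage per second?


DPS = damage * attack_speed
= 500 * 0.6
= 300.0

300.0 DPS


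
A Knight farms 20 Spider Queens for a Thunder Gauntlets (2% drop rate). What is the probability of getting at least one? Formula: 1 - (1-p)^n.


P(at least one) = 1 - P(none) = 1 - (1-p)^n
p = 2/100 = 0.02
1 - p = 0.98
(1 - p)^20 = 0.98^20 = 0.667608
P(at least one) = 1 - 0.667608 = 0.3324

0.3324


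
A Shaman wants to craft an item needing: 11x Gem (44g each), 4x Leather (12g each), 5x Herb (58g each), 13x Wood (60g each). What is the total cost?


Cost breakdown:
  Gem: 11 * 44 = 484
  Leather: 4 * 12 = 48
  Herb: 5 * 58 = 290
  Wood: 13 * 60 = 780
Total = 484 + 48 + 290 + 780 = 1602

1602 gold


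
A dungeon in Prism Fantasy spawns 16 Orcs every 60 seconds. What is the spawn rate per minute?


Spawns per minute = count * (60 / interval)
= 16 * (60 / 60)
= 16 * 1.0
= 16.0

16.0 per minute


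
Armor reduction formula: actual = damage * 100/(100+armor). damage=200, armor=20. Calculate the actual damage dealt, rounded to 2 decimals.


actual = 200 * 100 / (100 + 20)
= 200 * 100 / 120
= 20000 / 120
= 166.67

166.67 damage


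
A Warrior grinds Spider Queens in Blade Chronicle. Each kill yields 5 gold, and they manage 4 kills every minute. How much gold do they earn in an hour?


Gold per minute = 5 * 4 = 20
Gold per hour = 20 * 60 = 1200

1200 gold/hour


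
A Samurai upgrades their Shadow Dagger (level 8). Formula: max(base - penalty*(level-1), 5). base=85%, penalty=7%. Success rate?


raw_rate = 85 - 7 * (8 - 1)
= 85 - 7 * 7
= 85 - 49
= 36
Apply floor: max(36, 5) = 36%

36%


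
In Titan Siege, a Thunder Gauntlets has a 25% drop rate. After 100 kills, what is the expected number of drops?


Expected drops = kills * (drop_rate / 100)
= 100 * (25 / 100)
= 100 * 0.25
= 25.0

25.0 drops


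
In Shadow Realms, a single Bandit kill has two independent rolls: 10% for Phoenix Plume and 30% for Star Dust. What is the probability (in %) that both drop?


For independent events, P(both) = P(A) * P(B)
= 10% * 30%
= 300 / 100 %
= 3.0%

3.0%


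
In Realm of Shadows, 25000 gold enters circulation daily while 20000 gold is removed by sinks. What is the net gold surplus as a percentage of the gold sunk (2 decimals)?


Net gold = 25000 - 20000 = 5000
Inflation rate = net / sunk * 100 = 5000 / 20000 * 100
= 0.25 * 100
= 25.00%

25.00%


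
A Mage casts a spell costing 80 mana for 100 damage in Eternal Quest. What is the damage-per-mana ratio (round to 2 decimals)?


Efficiency = damage / mana
= 100 / 80
= 1.25

1.25 dmg/mana


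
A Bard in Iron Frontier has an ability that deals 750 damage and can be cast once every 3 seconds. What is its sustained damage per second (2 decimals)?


DPS = damage / cooldown
= 750 / 3
= 250.00

250.00 DPS


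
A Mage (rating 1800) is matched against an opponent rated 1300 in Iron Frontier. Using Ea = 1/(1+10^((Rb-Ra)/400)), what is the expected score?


Elo expected score: Ea = 1/(1 + 10^((Rb-Ra)/400))
Rb - Ra = 1300 - 1800 = -500
(Rb-Ra)/400 = -500/400 = -1.25
10^-1.25 = 0.056234
Ea = 1/(1 + 0.056234) = 1/1.056234 = 0.9468

0.9468


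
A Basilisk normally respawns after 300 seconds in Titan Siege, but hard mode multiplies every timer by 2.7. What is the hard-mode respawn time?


Respawn time = base * multiplier
= 300 * 2.7
= 810.0 seconds

810.0 seconds


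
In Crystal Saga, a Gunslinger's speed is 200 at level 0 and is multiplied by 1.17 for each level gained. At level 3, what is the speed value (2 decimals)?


value = base * growth^level
= 200 * 1.17^3
= 200 * 1.601613
= 320.32

320.32 speed


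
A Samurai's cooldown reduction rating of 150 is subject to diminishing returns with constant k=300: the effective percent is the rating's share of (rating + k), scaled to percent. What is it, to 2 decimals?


effective% = rating / (rating + k) * 100
= 150 / (150 + 300) * 100
= 150 / 450 * 100
= 0.333333 * 100
= 33.33%

33.33%


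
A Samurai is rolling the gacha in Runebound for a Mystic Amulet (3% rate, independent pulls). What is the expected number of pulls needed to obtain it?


Expected pulls for a geometric distribution = 1/p = 100 / rate%
= 100 / 3
= 33.33

33.33 pulls


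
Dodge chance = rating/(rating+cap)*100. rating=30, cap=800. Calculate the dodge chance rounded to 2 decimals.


dodge% = 30 / (30 + 800) * 100
= 30 / 830 * 100
= 0.036145 * 100
= 3.61%

3.61%


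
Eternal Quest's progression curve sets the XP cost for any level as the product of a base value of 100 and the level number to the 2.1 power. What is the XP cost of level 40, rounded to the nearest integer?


XP = 100 * level^2.1
Substitute level = 40:
XP = 100 * 40^2.1
= 100 * 2313.8009
= 231380

231380 XP


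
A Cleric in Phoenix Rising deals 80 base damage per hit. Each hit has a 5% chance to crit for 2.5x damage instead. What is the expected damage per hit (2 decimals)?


E[dmg] = base * (1 + crit_chance * (crit_mult - 1))
cc as decimal = 5/100 = 0.05
cm - 1 = 2.5 - 1 = 1.5
Bonus factor = 0.05 * 1.5 = 0.075
Total multiplier = 1 + 0.075 = 1.075
Expected damage = 80 * 1.075 = 86.00

86.00 damage


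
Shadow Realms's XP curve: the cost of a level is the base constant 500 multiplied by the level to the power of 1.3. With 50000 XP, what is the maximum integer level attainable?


XP = 500 * level^1.3, so level = (XP / 500)^(1/1.3)
= (50000 / 500)^(1/1.3)
= 100.0^0.7692
= 34.5511
Floor: level = 34

level 34


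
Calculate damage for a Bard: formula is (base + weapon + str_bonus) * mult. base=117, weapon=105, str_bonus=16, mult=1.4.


Sum base + weapon + str = 117 + 105 + 16 = 238
Multiply by 1.4:
238 * 1.4 = 333.2

333.2 damage


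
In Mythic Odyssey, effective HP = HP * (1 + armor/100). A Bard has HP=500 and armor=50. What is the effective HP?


EHP = 500 * (1 + 50/100)
= 500 * (1 + 0.5)
= 500 * 1.5
= 750.0

750.0 EHP


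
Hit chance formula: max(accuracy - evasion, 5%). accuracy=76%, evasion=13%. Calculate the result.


accuracy - evasion = 76 - 13 = 63
Apply floor: max(63, 5) = 63
Hit chance = 63%

63%


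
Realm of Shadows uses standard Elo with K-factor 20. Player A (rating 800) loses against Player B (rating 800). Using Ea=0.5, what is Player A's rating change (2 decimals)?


Elo update: delta = K * (S - Ea), where S = 0 (loses)
S - Ea = 0 - 0.5 = -0.5
Rating change = 20 * -0.5
= -10.00

-10.00 rating points


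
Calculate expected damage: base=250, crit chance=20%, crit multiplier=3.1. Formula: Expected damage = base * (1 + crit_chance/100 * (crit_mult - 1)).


E[dmg] = base * (1 + crit_chance * (crit_mult - 1))
cc as decimal = 20/100 = 0.2
cm - 1 = 3.1 - 1 = 2.1
Bonus factor = 0.2 * 2.1 = 0.42
Total multiplier = 1 + 0.42 = 1.42
Expected damage = 250 * 1.42 = 355.00

355.00 damage


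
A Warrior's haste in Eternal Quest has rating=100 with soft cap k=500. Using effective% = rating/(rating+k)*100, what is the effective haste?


effective% = rating / (rating + k) * 100
= 100 / (100 + 500) * 100
= 100 / 600 * 100
= 0.166667 * 100
= 16.67%

16.67%


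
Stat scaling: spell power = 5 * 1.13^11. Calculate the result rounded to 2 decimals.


value = base * growth^level
= 5 * 1.13^11
= 5 * 3.835861
= 19.18

19.18 spell power


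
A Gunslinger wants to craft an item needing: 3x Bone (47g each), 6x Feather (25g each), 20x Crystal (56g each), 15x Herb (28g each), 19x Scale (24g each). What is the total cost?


Cost breakdown:
  Bone: 3 * 47 = 141
  Feather: 6 * 25 = 150
  Crystal: 20 * 56 = 1120
  Herb: 15 * 28 = 420
  Scale: 19 * 24 = 456
Total = 141 + 150 + 1120 + 420 + 456 = 2287

2287 gold


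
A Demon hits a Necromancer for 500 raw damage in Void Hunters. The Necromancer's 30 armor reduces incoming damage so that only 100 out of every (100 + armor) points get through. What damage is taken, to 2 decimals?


actual = 500 * 100 / (100 + 30)
= 500 * 100 / 130
= 50000 / 130
= 384.62

384.62 damage


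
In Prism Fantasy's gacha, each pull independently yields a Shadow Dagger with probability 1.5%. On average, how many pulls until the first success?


Expected pulls for a geometric distribution = 1/p = 100 / rate%
= 100 / 1.5
= 66.67

66.67 pulls


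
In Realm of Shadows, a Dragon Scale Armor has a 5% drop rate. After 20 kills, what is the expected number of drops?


Expected drops = kills * (drop_rate / 100)
= 20 * (5 / 100)
= 20 * 0.05
= 1.0

1.0 drops


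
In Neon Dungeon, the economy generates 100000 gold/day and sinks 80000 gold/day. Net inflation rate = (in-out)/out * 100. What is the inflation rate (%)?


Net gold = 100000 - 80000 = 20000
Inflation rate = net / sunk * 100 = 20000 / 80000 * 100
= 0.25 * 100
= 25.00%

25.00%


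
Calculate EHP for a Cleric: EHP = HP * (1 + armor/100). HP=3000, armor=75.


EHP = 3000 * (1 + 75/100)
= 3000 * (1 + 0.75)
= 3000 * 1.75
= 5250.0

5250.0 EHP


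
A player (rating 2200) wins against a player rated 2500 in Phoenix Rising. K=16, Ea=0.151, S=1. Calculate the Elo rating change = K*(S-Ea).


Elo update: delta = K * (S - Ea), where S = 1 (wins)
S - Ea = 1 - 0.151 = 0.849
Rating change = 16 * 0.849
= 13.58

13.58 rating points


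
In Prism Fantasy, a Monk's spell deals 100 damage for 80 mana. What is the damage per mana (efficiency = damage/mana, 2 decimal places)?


Efficiency = damage / mana
= 100 / 80
= 1.25

1.25 dmg/mana


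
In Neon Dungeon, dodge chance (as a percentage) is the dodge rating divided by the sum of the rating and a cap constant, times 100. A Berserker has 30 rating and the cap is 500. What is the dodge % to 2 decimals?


dodge% = 30 / (30 + 500) * 100
= 30 / 530 * 100
= 0.056604 * 100
= 5.66%

5.66%


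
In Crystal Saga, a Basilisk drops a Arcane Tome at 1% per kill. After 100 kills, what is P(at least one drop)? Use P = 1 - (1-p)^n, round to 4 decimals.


P(at least one) = 1 - P(none) = 1 - (1-p)^n
p = 1/100 = 0.01
1 - p = 0.99
(1 - p)^100 = 0.99^100 = 0.366032
P(at least one) = 1 - 0.366032 = 0.6340

0.6340


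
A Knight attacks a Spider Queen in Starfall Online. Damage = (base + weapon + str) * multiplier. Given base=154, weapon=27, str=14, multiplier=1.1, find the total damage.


Sum base + weapon + str = 154 + 27 + 14 = 195
Multiply by 1.1:
195 * 1.1 = 214.5

214.5 damage


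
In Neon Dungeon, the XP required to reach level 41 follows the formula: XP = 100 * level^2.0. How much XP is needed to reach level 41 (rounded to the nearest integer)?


XP = 100 * level^2.0
Substitute level = 41:
XP = 100 * 41^2.0
= 100 * 1681.0
= 168100

168100 XP


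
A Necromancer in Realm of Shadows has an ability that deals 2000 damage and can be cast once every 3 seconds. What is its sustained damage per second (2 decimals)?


DPS = damage / cooldown
= 2000 / 3
= 666.67

666.67 DPS


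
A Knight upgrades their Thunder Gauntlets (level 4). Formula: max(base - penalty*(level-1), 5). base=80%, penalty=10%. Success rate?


raw_rate = 80 - 10 * (4 - 1)
= 80 - 10 * 3
= 80 - 30
= 50
Apply floor: max(50, 5) = 50%

50%


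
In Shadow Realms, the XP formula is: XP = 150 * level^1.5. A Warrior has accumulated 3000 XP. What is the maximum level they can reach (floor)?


XP = 150 * level^1.5, so level = (XP / 150)^(1/1.5)
= (3000 / 150)^(1/1.5)
= 20.0^0.6667
= 7.3681
Floor: level = 7

level 7


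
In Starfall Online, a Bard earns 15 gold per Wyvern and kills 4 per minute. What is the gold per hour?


Gold per minute = 15 * 4 = 60
Gold per hour = 60 * 60 = 3600

3600 gold/hour


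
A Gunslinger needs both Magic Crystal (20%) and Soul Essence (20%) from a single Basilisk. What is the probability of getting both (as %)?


For independent events, P(both) = P(A) * P(B)
= 20% * 20%
= 400 / 100 %
= 4.0%

4.0%


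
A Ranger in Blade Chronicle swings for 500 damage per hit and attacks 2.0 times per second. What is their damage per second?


DPS = damage * attack_speed
= 500 * 2.0
= 1000.0

1000.0 DPS


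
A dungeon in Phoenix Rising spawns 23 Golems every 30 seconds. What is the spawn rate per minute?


Spawns per minute = count * (60 / interval)
= 23 * (60 / 30)
= 23 * 2.0
= 46.0

46.0 per minute


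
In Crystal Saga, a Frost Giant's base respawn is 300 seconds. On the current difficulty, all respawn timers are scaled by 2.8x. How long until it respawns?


Respawn time = base * multiplier
= 300 * 2.8
= 840.0 seconds

840.0 seconds


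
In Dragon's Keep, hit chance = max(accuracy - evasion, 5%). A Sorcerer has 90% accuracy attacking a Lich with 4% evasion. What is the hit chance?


accuracy - evasion = 90 - 4 = 86
Apply floor: max(86, 5) = 86
Hit chance = 86%

86%


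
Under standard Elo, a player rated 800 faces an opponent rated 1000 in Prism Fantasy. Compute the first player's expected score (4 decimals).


Elo expected score: Ea = 1/(1 + 10^((Rb-Ra)/400))
Rb - Ra = 1000 - 800 = 200
(Rb-Ra)/400 = 200/400 = 0.5
10^0.5 = 3.162278
Ea = 1/(1 + 3.162278) = 1/4.162278 = 0.2403

0.2403


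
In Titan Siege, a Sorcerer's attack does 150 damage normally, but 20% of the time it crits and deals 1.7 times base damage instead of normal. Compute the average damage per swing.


E[dmg] = base * (1 + crit_chance * (crit_mult - 1))
cc as decimal = 20/100 = 0.2
cm - 1 = 1.7 - 1 = 0.7
Bonus factor = 0.2 * 0.7 = 0.14
Total multiplier = 1 + 0.14 = 1.14
Expected damage = 150 * 1.14 = 171.00

171.00 damage


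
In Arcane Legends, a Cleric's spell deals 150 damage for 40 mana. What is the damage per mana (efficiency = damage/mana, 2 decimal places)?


Efficiency = damage / mana
= 150 / 40
= 3.75

3.75 dmg/mana


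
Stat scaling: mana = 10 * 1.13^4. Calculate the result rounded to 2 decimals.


value = base * growth^level
= 10 * 1.13^4
= 10 * 1.630474
= 16.30

16.30 mana


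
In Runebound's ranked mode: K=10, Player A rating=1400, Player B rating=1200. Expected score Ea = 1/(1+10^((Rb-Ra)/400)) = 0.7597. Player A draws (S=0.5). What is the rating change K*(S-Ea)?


Elo update: delta = K * (S - Ea), where S = 0.5 (draws)
S - Ea = 0.5 - 0.7597 = -0.2597
Rating change = 10 * -0.2597
= -2.60

-2.60 rating points


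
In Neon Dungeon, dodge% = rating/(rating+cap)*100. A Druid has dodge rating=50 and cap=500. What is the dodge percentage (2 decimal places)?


dodge% = 50 / (50 + 500) * 100
= 50 / 550 * 100
= 0.090909 * 100
= 9.09%

9.09%


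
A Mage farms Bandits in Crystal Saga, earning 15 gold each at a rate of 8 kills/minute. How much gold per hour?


Gold per minute = 15 * 8 = 120
Gold per hour = 120 * 60 = 7200

7200 gold/hour


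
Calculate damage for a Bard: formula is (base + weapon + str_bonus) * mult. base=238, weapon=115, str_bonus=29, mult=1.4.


Sum base + weapon + str = 238 + 115 + 29 = 382
Multiply by 1.4:
382 * 1.4 = 534.8

534.8 damage


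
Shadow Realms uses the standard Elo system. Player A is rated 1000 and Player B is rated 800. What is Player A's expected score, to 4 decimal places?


Elo expected score: Ea = 1/(1 + 10^((Rb-Ra)/400))
Rb - Ra = 800 - 1000 = -200
(Rb-Ra)/400 = -200/400 = -0.5
10^-0.5 = 0.316228
Ea = 1/(1 + 0.316228) = 1/1.316228 = 0.7597

0.7597


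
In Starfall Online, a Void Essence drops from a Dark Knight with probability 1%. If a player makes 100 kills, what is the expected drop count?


Expected drops = kills * (drop_rate / 100)
= 100 * (1 / 100)
= 100 * 0.01
= 1.0

1.0 drops


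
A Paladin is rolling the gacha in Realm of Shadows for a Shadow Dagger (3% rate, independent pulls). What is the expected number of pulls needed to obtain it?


Expected pulls for a geometric distribution = 1/p = 100 / rate%
= 100 / 3
= 33.33

33.33 pulls


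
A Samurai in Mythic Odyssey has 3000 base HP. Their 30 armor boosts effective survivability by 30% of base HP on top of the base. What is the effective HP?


EHP = 3000 * (1 + 30/100)
= 3000 * (1 + 0.3)
= 3000 * 1.3
= 3900.0

3900.0 EHP


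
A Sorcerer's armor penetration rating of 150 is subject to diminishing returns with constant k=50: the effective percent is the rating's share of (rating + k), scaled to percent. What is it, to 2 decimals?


effective% = rating / (rating + k) * 100
= 150 / (150 + 50) * 100
= 150 / 200 * 100
= 0.75 * 100
= 75.00%

75.00%


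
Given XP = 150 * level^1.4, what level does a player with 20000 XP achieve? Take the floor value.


XP = 150 * level^1.4, so level = (XP / 150)^(1/1.4)
= (20000 / 150)^(1/1.4)
= 133.3333^0.7143
= 32.9468
Floor: level = 32

level 32


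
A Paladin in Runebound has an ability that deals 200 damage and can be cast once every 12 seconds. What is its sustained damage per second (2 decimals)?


DPS = damage / cooldown
= 200 / 12
= 16.67

16.67 DPS


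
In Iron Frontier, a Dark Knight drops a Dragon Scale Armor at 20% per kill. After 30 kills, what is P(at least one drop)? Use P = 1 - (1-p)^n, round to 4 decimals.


P(at least one) = 1 - P(none) = 1 - (1-p)^n
p = 20/100 = 0.2
1 - p = 0.8
(1 - p)^30 = 0.8^30 = 0.001238
P(at least one) = 1 - 0.001238 = 0.9988

0.9988


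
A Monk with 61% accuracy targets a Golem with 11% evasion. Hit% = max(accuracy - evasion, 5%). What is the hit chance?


accuracy - evasion = 61 - 11 = 50
Apply floor: max(50, 5) = 50
Hit chance = 50%

50%
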